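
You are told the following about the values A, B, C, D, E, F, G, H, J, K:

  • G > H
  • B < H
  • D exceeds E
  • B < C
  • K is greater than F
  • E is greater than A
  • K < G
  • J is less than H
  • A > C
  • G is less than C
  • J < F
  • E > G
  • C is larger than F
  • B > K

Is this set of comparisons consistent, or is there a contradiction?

The single ordering J < F < K < B < H < G < C < A < E < D satisfies every listed relation, so no contradiction arises.

consistent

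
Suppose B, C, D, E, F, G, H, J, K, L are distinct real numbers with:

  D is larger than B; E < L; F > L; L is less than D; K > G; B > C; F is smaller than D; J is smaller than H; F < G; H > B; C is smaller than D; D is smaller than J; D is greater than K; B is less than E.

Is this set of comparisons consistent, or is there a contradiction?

The single ordering C < B < E < L < F < G < K < D < J < H satisfies every listed relation, so no contradiction arises.

consistent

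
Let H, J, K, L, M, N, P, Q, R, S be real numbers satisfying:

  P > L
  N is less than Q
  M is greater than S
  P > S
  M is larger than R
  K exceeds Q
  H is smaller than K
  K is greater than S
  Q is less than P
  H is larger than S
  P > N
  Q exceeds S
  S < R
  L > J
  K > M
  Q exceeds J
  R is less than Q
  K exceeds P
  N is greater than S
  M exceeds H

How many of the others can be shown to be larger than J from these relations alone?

4

The elements the relations force above J are L, Q, P, K — no chain reaches any other.
That is 4.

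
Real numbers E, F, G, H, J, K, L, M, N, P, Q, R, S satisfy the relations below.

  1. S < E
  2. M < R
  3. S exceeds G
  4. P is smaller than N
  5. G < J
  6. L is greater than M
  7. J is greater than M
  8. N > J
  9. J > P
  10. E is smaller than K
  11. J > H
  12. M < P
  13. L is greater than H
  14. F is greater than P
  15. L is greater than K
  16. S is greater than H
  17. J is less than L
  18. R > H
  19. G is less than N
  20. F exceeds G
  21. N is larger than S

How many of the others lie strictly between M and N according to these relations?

The relations place M below N. An element lies strictly between them when it is forced above M and also forced below N.
Above M: {P, R, J, F, L}. Below N: {H, P, G, J, S}.
Intersection: {P, J} — 2.

2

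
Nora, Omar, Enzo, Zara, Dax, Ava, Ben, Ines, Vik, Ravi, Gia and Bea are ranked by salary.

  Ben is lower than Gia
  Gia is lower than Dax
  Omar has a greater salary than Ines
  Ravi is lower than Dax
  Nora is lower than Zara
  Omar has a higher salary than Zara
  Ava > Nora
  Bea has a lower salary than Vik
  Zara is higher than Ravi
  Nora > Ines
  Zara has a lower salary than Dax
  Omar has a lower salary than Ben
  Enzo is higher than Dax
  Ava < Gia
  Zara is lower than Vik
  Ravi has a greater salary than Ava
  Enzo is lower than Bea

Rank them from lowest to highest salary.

Ines < Nora < Ava < Ravi < Zara < Omar < Ben < Gia < Dax < Enzo < Bea < Vik

The consecutive links are each given: Ines < Nora; Nora < Ava; Ava < Ravi; Ravi < Zara; Zara < Omar; Omar < Ben; Ben < Gia; Gia < Dax; Dax < Enzo; Enzo < Bea; Bea < Vik.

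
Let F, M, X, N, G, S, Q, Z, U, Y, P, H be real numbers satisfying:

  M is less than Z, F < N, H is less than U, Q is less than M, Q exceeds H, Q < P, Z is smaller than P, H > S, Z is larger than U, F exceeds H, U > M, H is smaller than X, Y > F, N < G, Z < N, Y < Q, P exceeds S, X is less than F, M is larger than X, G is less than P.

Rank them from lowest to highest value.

S < H < X < F < Y < Q < M < U < Z < N < G < P

Nothing is placed below S, so it is least; from there S < H; H < X; X < F; F < Y; Y < Q; Q < M; M < U; U < Z; Z < N; N < G; G < P, each given directly.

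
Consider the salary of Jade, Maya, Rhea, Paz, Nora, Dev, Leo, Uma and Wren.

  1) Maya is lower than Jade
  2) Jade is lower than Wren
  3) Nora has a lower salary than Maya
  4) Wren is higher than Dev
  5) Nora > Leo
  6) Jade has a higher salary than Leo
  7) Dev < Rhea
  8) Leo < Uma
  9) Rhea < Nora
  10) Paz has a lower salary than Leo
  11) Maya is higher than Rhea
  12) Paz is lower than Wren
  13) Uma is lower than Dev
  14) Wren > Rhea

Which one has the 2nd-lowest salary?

Leo

The consecutive relations fix a unique order: Paz < Leo < Uma < Dev < Rhea < Nora < Maya < Jade < Wren.
The 2nd smallest is Leo.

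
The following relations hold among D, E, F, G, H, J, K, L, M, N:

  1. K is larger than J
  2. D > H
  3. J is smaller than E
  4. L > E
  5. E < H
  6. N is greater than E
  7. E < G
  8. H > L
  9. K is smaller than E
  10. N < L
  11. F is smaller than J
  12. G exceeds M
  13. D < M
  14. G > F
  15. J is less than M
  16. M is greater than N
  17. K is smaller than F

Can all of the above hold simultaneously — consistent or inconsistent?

inconsistent

We have J < K stated directly, yet also K < F < J by chaining the others — so K < J. Contradiction.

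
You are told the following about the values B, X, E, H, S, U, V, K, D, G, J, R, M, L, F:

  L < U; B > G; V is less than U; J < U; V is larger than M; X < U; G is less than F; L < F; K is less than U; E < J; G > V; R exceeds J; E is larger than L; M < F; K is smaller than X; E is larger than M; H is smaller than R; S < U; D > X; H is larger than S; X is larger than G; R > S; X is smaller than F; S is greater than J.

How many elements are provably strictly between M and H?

3

The relations place M below H. An element lies strictly between them when it is forced above M and also forced below H.
Above M: {E, J, S, V, G, X, R, U, D, F, B}. Below H: {L, E, J, S}.
Intersection: {E, J, S} — 3.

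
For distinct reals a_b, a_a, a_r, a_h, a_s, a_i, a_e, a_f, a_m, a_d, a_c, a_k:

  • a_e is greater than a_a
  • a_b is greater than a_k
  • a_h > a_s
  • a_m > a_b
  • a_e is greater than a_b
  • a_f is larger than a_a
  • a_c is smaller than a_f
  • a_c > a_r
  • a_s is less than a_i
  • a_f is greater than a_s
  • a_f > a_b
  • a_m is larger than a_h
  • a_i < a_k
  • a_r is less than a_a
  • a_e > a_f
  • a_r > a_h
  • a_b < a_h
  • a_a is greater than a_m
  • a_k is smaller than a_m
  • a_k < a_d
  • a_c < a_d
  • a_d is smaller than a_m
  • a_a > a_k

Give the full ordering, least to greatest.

a_s < a_i < a_k < a_b < a_h < a_r < a_c < a_d < a_m < a_a < a_f < a_e

The consecutive links are each given: a_s < a_i; a_i < a_k; a_k < a_b; a_b < a_h; a_h < a_r; a_r < a_c; a_c < a_d; a_d < a_m; a_m < a_a; a_a < a_f; a_f < a_e.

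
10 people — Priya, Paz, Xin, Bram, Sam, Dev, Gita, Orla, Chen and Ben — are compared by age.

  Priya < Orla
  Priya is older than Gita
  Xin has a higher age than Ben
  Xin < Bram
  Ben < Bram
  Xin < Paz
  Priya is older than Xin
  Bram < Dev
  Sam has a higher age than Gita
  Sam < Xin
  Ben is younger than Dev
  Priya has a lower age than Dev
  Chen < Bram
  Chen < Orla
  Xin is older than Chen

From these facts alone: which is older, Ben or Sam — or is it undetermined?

Following every chain through Ben: above Ben we get Xin, Bram, Priya, Dev, Paz, Orla.
Sam is not reached, and no chain runs the other way from Sam to Ben.
So the given relations leave the order of Ben and Sam undetermined.

undetermined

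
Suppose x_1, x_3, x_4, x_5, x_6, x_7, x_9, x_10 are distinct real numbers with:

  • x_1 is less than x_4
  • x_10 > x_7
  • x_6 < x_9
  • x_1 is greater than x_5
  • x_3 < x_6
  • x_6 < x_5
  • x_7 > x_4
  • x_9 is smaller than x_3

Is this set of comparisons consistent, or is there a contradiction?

We have x_6 < x_9 stated directly, yet also x_9 < x_3 < x_6 by chaining the others — so x_9 < x_6. Contradiction.

inconsistent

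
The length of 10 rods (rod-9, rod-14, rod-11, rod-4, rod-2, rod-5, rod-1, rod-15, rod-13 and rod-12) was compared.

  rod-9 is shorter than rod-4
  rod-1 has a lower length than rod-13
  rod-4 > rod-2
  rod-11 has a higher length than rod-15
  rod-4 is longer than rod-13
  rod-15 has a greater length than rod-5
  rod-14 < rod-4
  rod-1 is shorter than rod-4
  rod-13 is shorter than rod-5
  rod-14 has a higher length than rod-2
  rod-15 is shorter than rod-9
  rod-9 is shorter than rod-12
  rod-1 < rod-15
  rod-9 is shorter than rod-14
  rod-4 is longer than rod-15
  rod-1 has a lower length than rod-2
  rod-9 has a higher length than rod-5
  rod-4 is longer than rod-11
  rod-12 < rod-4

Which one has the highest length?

rod-4

Chaining downward from rod-4: directly below it, rod-1, rod-13, rod-15, rod-11, rod-2, rod-9, rod-14, rod-12; then rod-5.
That covers every other element, and nothing is given above rod-4, so rod-4 is the highest length.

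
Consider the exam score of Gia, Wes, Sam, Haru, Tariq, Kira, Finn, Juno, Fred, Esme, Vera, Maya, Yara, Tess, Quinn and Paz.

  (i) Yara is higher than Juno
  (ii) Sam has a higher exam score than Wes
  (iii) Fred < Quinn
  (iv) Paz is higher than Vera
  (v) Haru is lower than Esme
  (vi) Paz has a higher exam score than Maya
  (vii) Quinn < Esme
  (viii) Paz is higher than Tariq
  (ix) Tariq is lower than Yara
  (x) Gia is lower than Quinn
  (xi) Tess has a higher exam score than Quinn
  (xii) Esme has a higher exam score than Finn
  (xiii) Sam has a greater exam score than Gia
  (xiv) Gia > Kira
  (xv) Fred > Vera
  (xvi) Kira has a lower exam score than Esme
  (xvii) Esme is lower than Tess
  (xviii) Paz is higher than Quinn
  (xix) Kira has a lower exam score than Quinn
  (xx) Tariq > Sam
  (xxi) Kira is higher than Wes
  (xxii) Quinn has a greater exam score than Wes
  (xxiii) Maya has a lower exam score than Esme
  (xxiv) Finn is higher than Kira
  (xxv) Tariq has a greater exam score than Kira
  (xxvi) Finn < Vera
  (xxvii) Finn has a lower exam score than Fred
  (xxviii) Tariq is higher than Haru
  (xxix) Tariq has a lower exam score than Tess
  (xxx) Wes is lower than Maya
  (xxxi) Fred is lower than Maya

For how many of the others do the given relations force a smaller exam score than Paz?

11

The elements the relations force below Paz are Wes, Kira, Gia, Finn, Haru, Vera, Sam, Fred, Quinn, Tariq, Maya — no chain reaches any other.
That is 11.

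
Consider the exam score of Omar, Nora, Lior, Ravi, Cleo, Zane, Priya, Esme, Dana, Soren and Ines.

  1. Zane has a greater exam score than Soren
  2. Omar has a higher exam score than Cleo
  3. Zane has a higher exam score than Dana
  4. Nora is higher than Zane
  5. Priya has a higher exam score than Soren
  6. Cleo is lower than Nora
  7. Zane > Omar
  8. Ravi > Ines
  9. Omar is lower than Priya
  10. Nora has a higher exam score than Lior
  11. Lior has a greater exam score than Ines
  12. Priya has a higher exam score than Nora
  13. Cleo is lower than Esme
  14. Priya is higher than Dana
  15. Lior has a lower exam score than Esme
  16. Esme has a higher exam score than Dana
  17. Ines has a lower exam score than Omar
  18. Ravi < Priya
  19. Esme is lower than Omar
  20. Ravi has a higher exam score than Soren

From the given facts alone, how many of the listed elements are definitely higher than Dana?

5

From Dana the given relations immediately reach Esme, Zane, Priya.
From those, Omar, Nora — 5 in total.
Nothing else is reachable above Dana; 5 in all.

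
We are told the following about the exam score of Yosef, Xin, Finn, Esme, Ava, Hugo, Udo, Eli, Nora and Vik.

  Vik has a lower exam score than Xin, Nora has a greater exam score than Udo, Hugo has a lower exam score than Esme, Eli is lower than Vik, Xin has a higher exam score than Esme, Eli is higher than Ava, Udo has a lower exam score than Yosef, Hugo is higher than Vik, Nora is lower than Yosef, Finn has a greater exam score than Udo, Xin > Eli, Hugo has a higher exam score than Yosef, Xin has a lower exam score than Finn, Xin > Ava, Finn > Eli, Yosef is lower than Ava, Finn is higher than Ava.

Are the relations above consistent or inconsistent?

The single ordering Udo < Nora < Yosef < Ava < Eli < Vik < Hugo < Esme < Xin < Finn satisfies every listed relation, so no contradiction arises.

consistent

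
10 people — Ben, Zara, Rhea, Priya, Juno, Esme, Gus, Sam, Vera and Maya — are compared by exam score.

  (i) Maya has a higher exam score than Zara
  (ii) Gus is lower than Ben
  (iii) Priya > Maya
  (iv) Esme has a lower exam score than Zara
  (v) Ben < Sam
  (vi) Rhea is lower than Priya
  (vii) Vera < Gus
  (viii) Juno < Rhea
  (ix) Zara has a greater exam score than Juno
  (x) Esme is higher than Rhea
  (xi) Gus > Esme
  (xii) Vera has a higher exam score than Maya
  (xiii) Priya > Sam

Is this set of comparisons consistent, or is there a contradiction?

consistent

Every relation is compatible with Juno < Rhea < Esme < Zara < Maya < Vera < Gus < Ben < Sam < Priya; the set is consistent.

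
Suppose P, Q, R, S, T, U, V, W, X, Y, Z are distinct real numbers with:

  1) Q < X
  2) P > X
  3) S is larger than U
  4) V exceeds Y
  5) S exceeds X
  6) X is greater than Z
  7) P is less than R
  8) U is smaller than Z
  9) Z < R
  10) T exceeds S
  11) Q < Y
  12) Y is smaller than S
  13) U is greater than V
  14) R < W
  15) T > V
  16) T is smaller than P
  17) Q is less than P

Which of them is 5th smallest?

Piecing the relations together gives one ordering: Q < Y < V < U < Z < X < S < T < P < R < W.
The 5th smallest is Z.

Z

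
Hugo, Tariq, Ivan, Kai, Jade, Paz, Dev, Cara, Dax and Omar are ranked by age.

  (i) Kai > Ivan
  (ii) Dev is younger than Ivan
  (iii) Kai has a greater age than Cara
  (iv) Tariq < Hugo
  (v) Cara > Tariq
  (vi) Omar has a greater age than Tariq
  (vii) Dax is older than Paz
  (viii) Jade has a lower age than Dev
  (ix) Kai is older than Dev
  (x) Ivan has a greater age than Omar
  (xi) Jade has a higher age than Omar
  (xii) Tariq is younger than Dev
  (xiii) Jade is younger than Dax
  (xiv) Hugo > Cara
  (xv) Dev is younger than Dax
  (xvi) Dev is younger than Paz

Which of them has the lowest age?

Tariq

Chaining upward from Tariq: directly above it, Cara, Hugo, Omar, Dev; then Jade, Ivan, Paz, Dax, Kai.
That covers every other element, and nothing is given below Tariq, so Tariq is the lowest age.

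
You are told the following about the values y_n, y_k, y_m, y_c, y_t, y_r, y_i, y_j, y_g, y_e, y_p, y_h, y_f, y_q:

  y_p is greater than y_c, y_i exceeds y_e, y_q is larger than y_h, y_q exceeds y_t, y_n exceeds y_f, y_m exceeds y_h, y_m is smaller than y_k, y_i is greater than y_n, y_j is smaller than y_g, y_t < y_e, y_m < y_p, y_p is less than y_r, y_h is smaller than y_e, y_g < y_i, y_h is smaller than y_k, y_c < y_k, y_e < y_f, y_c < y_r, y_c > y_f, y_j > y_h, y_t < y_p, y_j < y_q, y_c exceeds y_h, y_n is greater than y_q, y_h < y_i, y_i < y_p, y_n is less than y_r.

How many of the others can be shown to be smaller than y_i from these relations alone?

8

From y_i the given relations immediately reach y_h, y_e, y_g, y_n.
From those, y_t, y_j, y_f, y_q — 8 in total.
No other element is forced below y_i by the given relations, so the count is 8.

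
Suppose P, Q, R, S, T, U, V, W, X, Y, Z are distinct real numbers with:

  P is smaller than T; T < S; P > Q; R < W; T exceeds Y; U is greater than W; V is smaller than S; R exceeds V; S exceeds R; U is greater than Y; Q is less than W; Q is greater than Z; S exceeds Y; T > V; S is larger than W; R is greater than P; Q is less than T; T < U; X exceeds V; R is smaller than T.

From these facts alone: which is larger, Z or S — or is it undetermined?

S

The relevant relations are Z < Q; Q < P; P < R; R < T; T < S.
Chaining these gives Z < Q < P < R < T < S.
So S is larger.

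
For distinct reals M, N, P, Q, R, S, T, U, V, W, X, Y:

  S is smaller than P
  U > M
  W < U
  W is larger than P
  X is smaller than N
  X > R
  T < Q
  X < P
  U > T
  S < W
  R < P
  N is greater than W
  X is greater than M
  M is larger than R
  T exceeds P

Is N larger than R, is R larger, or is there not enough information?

N

Chaining the given relations: R < M < X < P < W < N.
So N is larger.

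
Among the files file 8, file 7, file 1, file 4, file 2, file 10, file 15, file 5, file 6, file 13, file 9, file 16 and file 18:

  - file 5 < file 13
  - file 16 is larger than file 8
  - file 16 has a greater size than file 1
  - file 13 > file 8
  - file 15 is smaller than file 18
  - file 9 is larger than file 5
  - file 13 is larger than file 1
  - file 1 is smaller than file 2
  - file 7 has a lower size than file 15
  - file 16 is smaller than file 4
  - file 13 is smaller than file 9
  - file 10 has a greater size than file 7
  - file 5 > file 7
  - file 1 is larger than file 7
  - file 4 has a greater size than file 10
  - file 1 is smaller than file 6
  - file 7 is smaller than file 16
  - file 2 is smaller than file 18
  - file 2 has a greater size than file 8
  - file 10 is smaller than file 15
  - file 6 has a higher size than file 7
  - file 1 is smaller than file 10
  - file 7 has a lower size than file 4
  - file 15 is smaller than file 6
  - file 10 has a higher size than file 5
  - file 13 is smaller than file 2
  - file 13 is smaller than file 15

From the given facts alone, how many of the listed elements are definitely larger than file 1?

Directly above file 1: file 13, file 10, file 2, file 16, file 6.
One step further: file 15, file 9, file 18, file 4 (9 so far).
No other element is forced above file 1 by the given relations, so the count is 9.

9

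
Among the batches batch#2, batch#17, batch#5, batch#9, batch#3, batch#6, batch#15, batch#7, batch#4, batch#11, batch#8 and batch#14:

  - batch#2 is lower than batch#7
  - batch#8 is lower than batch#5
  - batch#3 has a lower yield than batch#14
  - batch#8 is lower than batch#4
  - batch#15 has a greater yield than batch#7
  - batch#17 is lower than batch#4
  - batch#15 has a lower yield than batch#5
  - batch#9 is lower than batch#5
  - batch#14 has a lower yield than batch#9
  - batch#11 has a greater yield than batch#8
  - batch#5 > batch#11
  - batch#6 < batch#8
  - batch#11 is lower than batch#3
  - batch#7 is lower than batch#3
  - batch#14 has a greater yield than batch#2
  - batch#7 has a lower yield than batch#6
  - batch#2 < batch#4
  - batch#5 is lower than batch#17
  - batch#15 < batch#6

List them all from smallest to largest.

batch#2 < batch#7 < batch#15 < batch#6 < batch#8 < batch#11 < batch#3 < batch#14 < batch#9 < batch#5 < batch#17 < batch#4

Nothing is placed below batch#2, so it is least; from there batch#2 < batch#7; batch#7 < batch#15; batch#15 < batch#6; batch#6 < batch#8; batch#8 < batch#11; batch#11 < batch#3; batch#3 < batch#14; batch#14 < batch#9; batch#9 < batch#5; batch#5 < batch#17; batch#17 < batch#4, each given directly.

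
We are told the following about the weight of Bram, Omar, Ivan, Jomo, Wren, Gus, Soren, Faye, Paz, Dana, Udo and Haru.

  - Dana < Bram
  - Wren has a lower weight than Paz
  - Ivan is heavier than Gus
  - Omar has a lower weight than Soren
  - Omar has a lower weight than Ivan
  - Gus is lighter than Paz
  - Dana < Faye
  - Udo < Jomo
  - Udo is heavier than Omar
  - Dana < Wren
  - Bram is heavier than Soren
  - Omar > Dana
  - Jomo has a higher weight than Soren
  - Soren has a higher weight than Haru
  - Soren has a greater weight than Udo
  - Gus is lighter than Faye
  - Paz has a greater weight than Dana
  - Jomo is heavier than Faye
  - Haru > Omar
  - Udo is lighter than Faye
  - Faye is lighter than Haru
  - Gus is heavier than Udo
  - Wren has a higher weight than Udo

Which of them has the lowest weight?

Chaining upward from Dana: directly above it, Omar, Wren, Paz, Faye, Bram; then Udo, Ivan, Haru, Soren, Jomo; then Gus.
That covers every other element, and nothing is given below Dana, so Dana is the lowest weight.

Dana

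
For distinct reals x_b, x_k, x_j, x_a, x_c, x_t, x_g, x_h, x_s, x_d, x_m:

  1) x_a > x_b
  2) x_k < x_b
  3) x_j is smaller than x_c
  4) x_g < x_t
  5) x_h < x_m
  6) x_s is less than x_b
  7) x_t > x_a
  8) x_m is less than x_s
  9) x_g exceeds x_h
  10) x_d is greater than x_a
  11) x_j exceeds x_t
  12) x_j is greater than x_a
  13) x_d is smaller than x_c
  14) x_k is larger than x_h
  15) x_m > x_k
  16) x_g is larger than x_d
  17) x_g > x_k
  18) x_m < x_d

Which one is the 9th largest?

Piecing the relations together gives one ordering: x_h < x_k < x_m < x_s < x_b < x_a < x_d < x_g < x_t < x_j < x_c.
The 9th largest is x_m.

x_m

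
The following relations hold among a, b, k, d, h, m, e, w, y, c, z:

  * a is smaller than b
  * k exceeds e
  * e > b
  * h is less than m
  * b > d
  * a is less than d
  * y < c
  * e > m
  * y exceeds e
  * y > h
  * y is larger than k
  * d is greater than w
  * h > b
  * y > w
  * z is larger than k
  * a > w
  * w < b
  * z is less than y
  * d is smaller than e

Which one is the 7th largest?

h

The consecutive relations fix a unique order: w < a < d < b < h < m < e < k < z < y < c.
Counting 7 from the largest end gives h.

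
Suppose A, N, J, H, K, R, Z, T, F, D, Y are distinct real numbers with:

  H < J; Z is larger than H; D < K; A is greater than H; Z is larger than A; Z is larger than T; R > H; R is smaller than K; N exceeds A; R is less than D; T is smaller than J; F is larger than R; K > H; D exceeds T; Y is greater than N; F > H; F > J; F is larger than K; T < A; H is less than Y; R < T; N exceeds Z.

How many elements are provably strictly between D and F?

Chaining upward from D reaches: K.
Chaining downward from F reaches: H, R, T, K, J.
Strictly between D and F are those in both lists: K — 1 element.

1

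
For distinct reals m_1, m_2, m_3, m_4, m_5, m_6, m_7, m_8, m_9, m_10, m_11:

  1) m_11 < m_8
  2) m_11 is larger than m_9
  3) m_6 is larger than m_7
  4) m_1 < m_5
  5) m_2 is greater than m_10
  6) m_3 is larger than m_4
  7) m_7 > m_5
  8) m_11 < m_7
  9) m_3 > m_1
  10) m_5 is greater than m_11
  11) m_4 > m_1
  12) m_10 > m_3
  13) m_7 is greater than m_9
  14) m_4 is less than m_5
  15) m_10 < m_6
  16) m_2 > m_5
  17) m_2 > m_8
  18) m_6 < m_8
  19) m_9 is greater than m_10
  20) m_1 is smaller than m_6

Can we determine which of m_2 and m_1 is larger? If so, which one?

m_2

Chaining the given relations: m_1 < m_4 < m_3 < m_10 < m_9 < m_11 < m_5 < m_7 < m_6 < m_8 < m_2.
So m_2 is larger.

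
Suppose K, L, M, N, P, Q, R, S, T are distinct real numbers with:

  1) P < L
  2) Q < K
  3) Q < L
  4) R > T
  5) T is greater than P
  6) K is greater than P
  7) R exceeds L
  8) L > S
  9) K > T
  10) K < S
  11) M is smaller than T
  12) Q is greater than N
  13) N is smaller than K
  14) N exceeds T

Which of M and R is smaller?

M

The relevant relations are M < T; T < N; N < Q; Q < K; K < S; S < L; L < R.
Together: M < T < N < Q < K < S < L < R.
So M < R; M is the smaller of the two.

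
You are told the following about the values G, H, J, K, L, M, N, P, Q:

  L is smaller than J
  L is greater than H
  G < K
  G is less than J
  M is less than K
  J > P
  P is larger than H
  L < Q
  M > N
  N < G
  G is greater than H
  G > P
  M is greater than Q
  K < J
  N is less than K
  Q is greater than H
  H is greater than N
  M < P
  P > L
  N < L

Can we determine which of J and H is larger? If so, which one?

Following the relations from H: H < L < Q < M < P < G < K < J.
So J is larger.

J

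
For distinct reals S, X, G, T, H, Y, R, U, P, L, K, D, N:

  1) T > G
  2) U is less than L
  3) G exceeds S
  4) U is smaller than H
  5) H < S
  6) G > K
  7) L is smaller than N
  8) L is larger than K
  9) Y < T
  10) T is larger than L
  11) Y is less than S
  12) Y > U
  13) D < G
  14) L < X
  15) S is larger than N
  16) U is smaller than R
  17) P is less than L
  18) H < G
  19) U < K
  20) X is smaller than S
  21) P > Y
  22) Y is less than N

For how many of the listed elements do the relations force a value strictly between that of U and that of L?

3

The relations place U below L. An element lies strictly between them when it is forced above U and also forced below L.
Above U: {Y, P, K, H, N, X, S, R, G, T}. Below L: {Y, P, K}.
Intersection: {Y, P, K} — 3.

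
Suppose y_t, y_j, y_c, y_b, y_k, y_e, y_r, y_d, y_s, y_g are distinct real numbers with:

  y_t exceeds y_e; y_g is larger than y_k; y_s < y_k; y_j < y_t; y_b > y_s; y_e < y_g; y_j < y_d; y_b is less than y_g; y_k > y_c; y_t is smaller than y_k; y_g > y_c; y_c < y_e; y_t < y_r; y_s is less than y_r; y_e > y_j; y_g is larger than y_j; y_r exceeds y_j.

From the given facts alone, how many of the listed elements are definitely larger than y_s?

4

Directly above y_s: y_k, y_b, y_r.
One step further: y_g (4 so far).
Nothing else is reachable above y_s; 4 in all.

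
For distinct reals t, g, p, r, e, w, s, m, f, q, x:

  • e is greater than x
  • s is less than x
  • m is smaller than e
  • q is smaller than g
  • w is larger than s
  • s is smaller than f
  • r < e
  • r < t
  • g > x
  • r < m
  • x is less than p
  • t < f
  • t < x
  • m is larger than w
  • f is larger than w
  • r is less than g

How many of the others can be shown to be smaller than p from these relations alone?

Directly below p: x.
One step further: s, t (3 so far).
One step further: r (4 so far).
No other element is forced below p by the given relations, so the count is 4.

4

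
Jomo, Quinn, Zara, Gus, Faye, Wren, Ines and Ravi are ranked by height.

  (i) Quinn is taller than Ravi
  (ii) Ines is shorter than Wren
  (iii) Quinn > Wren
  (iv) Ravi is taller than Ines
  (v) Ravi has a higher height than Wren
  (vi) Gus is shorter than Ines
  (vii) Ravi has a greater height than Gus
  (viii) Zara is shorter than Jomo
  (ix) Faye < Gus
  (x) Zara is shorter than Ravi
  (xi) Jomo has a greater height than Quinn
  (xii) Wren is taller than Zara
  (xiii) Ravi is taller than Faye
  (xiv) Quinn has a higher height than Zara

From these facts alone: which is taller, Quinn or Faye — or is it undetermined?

The relevant relations are Faye < Gus; Gus < Ines; Ines < Wren; Wren < Ravi; Ravi < Quinn.
Chaining these gives Faye < Gus < Ines < Wren < Ravi < Quinn.
So Quinn is taller.

Quinn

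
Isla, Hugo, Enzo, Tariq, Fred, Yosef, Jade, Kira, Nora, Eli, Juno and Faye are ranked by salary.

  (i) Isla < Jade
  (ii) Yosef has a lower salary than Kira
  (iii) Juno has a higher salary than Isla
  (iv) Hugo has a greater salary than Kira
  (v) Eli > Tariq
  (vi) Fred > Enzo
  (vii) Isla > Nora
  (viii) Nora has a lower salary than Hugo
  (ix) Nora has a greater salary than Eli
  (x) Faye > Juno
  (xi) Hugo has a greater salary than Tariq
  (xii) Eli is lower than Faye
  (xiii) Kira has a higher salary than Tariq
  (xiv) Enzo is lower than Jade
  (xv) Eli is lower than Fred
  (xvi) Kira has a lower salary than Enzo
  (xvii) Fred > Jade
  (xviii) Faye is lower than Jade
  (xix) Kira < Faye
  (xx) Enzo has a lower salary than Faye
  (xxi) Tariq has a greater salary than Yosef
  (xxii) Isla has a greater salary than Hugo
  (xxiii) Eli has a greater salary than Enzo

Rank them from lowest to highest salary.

Nothing is placed below Yosef, so it is least; from there Yosef < Tariq; Tariq < Kira; Kira < Enzo; Enzo < Eli; Eli < Nora; Nora < Hugo; Hugo < Isla; Isla < Juno; Juno < Faye; Faye < Jade; Jade < Fred, each given directly.

Yosef < Tariq < Kira < Enzo < Eli < Nora < Hugo < Isla < Juno < Faye < Jade < Fred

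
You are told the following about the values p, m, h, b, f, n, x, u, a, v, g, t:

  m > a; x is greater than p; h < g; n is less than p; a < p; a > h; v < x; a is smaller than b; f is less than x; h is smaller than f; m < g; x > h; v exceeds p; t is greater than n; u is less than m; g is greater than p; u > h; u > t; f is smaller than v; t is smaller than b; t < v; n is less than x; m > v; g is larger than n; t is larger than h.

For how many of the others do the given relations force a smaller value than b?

Directly below b: a, t.
One step further: h, n (4 so far).
Nothing else is reachable below b; 4 in all.

4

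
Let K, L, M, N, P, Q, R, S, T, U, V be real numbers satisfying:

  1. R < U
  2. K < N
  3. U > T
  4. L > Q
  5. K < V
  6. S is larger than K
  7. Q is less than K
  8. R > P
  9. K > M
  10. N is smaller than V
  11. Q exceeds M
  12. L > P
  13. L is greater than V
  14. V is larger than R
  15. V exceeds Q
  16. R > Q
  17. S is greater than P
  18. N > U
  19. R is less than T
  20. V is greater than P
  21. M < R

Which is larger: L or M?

Link the given pairs in sequence: M < Q; Q < R; R < U; U < N; N < V; V < L.
Chaining these gives M < Q < R < U < N < V < L.
So M < L; L is the larger of the two.

L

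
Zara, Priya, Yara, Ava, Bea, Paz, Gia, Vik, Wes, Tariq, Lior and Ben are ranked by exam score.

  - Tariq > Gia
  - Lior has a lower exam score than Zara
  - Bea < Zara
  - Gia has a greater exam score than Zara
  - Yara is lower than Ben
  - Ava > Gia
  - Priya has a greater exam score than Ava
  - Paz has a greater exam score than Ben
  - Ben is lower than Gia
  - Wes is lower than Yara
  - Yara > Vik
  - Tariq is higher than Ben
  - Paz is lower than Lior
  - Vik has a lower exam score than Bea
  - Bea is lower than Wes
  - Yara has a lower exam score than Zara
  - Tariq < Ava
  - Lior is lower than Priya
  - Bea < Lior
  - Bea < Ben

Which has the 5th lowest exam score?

Ben

The consecutive relations fix a unique order: Vik < Bea < Wes < Yara < Ben < Paz < Lior < Zara < Gia < Tariq < Ava < Priya.
Counting 5 from the smallest end gives Ben.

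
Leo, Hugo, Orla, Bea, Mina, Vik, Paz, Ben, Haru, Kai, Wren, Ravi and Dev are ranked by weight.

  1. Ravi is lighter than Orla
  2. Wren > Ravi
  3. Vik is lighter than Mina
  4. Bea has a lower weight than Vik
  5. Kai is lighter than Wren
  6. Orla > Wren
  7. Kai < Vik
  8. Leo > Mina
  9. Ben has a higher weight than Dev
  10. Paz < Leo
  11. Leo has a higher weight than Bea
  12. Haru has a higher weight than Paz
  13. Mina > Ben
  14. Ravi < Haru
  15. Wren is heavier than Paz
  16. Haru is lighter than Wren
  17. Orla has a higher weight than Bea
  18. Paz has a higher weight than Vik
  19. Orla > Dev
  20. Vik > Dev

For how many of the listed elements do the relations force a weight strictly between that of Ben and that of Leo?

1

The relations place Ben below Leo. An element lies strictly between them when it is forced above Ben and also forced below Leo.
Above Ben: {Mina}. Below Leo: {Kai, Dev, Bea, Vik, Paz, Mina}.
Intersection: {Mina} — 1.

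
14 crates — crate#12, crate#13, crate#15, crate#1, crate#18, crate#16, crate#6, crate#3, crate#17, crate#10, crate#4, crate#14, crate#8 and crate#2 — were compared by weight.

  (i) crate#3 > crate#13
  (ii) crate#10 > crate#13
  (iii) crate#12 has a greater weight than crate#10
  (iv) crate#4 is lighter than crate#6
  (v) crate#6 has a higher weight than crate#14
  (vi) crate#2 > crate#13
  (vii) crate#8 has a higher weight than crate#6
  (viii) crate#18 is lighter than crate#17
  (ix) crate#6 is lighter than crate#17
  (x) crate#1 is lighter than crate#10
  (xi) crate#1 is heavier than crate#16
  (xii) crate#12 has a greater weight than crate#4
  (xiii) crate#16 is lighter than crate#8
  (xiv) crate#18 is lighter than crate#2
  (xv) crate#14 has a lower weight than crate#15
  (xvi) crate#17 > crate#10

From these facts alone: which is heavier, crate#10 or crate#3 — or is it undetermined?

Following every chain through crate#3: below crate#3 we get crate#13.
crate#10 is not reached, and no chain runs the other way from crate#10 to crate#3.
So the given relations leave the order of crate#3 and crate#10 undetermined.

undetermined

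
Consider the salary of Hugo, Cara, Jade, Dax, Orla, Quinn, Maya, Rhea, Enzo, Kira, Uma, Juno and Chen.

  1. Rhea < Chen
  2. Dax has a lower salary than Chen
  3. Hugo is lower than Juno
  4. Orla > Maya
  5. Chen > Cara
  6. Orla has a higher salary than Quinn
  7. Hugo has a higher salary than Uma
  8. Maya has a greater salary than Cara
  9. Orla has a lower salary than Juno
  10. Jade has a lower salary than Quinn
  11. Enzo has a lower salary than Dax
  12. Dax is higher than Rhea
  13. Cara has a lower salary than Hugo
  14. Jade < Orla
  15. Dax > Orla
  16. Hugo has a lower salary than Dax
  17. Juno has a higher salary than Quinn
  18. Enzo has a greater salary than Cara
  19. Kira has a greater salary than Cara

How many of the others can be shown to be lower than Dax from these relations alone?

Directly below Dax: Enzo, Rhea, Hugo, Orla.
One step further: Jade, Cara, Uma, Quinn, Maya (9 so far).
Nothing else is reachable below Dax; 9 in all.

9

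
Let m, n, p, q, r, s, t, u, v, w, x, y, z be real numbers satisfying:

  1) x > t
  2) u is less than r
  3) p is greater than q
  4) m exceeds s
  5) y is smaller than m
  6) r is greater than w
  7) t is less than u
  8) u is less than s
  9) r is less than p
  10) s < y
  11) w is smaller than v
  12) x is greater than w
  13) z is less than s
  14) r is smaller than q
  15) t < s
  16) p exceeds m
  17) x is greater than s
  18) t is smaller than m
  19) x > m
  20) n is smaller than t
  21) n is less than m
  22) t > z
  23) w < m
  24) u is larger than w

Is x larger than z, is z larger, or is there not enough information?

x

z < t and t < u give z < u.
Then u < s extends the chain to s.
With s < y: z < t < u < s < y.
With y < m: z < t < u < s < y < m.
With m < x: z < t < u < s < y < m < x.
So x is larger.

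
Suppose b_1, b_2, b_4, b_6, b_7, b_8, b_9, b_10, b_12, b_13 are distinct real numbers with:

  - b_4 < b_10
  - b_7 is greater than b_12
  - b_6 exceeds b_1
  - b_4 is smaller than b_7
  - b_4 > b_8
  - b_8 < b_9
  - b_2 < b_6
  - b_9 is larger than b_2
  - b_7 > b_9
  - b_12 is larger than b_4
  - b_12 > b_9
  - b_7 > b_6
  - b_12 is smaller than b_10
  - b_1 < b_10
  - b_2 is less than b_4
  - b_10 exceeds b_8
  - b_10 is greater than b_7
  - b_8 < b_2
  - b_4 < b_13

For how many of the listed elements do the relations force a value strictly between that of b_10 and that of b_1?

Chaining upward from b_1 reaches: b_6, b_7.
Chaining downward from b_10 reaches: b_8, b_2, b_4, b_9, b_12, b_6, b_7.
Strictly between b_1 and b_10 are those in both lists: b_6, b_7 — 2 elements.

2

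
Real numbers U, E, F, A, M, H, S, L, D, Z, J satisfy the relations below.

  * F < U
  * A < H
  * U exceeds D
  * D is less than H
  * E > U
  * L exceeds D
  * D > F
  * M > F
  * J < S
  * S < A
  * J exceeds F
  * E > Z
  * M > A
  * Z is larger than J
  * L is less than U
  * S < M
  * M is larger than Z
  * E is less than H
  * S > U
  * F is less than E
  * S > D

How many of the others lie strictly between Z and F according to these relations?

The relations place F below Z. An element lies strictly between them when it is forced above F and also forced below Z.
Above F: {D, J, L, U, E, S, A, M, H}. Below Z: {J}.
Intersection: {J} — 1.

1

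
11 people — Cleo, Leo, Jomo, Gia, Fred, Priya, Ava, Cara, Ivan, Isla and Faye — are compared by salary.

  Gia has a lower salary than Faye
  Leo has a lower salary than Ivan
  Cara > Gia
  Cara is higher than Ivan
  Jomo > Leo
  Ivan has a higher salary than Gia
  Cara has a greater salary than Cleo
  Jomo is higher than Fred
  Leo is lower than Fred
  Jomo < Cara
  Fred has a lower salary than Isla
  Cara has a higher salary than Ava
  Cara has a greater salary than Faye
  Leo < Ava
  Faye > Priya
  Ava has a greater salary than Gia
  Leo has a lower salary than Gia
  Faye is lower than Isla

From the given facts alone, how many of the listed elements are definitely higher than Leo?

Directly above Leo: Gia, Fred, Ava, Ivan, Jomo.
One step further: Faye, Cara, Isla (8 so far).
Nothing else is reachable above Leo; 8 in all.

8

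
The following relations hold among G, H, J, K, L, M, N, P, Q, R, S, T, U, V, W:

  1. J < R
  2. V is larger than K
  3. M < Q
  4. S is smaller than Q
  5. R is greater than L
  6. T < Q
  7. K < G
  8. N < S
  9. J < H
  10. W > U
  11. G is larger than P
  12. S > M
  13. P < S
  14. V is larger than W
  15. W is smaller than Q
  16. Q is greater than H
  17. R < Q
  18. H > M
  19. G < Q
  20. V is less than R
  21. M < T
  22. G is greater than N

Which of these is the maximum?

Q

P is not greatest since P < G; J is not greatest since J < H; N is not greatest since N < G; U is not greatest since U < W; W is not greatest since W < V; M is not greatest since M < S; K is not greatest since K < G; G is not greatest since G < Q; H is not greatest since H < Q; V is not greatest since V < R; S is not greatest since S < Q; L is not greatest since L < R; T is not greatest since T < Q; R is not greatest since R < Q.
Only Q has nothing above it, so Q is the maximum.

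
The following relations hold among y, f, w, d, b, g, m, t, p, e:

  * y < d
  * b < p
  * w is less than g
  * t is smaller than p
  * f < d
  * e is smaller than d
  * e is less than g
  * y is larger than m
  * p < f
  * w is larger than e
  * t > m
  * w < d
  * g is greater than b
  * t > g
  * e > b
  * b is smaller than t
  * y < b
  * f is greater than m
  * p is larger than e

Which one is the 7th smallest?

t

The consecutive relations fix a unique order: m < y < b < e < w < g < t < p < f < d.
The 7th smallest is t.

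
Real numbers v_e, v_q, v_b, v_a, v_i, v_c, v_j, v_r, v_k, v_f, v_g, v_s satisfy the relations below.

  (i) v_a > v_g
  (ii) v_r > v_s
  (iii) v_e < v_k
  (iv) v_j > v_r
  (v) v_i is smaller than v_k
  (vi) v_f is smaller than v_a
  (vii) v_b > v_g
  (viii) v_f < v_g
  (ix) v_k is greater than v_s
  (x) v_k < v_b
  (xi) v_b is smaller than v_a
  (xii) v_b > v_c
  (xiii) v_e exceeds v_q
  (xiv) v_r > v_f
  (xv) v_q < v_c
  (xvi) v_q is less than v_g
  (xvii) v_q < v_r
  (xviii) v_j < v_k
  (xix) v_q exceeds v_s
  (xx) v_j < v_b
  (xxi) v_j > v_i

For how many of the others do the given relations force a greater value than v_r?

From v_r the given relations immediately reach v_j.
From those, v_k, v_b — 3 in total.
From those, v_a — 4 in total.
No other element is forced above v_r by the given relations, so the count is 4.

4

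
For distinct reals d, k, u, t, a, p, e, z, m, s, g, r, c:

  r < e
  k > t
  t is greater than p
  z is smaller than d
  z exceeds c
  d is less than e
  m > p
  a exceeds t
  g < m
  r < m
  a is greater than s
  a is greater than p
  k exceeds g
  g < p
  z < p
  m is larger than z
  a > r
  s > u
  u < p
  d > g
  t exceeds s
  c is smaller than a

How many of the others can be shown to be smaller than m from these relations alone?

The elements the relations force below m are u, c, r, z, g, p — no chain reaches any other.
That is 6.

6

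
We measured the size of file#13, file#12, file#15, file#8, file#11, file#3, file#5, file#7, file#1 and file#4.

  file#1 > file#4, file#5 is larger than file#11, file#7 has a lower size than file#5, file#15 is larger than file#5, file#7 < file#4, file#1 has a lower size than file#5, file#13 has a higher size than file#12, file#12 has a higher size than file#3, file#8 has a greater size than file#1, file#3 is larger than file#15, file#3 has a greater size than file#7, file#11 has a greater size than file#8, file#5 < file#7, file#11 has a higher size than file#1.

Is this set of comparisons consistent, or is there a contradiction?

We have file#5 < file#7 stated directly, yet also file#7 < file#4 < file#1 < file#8 < file#11 < file#5 by chaining the others — so file#7 < file#5. Contradiction.

inconsistent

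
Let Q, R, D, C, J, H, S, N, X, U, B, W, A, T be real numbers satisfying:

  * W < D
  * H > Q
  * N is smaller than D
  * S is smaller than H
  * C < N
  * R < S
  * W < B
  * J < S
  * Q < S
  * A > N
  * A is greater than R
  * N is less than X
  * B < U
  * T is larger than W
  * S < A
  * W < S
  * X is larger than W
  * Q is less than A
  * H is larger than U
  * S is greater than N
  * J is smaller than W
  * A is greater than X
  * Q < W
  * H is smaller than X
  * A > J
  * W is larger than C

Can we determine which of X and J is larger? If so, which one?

X

J < W and W < B give J < B.
With B < U: J < W < B < U.
With U < H: J < W < B < U < H.
Then H < X extends the chain to X.
So X is larger.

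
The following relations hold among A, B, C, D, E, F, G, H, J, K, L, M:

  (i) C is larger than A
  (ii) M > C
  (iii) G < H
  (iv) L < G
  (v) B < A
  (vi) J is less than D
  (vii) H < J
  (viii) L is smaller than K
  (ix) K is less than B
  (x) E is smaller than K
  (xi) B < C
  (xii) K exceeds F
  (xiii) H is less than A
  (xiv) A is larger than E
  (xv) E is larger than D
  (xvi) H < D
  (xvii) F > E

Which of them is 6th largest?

F

Chaining the given pairs: L < G < H < J < D < E < F < K < B < A < C < M.
Counting 6 from the largest end gives F.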